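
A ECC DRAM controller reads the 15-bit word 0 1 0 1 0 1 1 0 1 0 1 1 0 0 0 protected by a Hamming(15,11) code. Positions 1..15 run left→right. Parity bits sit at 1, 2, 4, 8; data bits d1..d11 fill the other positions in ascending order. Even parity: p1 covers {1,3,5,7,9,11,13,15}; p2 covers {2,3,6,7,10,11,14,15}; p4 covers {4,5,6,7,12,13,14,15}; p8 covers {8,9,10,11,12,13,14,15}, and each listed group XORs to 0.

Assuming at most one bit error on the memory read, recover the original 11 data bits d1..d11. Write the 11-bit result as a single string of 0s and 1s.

s1 (pos 1,3,5,7,9,11,13,15): 0⊕0⊕0⊕1⊕1⊕1⊕0⊕0 = 1
s2 (pos 2,3,6,7,10,11,14,15): 1⊕0⊕1⊕1⊕0⊕1⊕0⊕0 = 0
s4 (pos 4,5,6,7,12,13,14,15): 1⊕0⊕1⊕1⊕1⊕0⊕0⊕0 = 0
s8 (pos 8,9,10,11,12,13,14,15): 0⊕1⊕0⊕1⊕1⊕0⊕0⊕0 = 1
Syndrome s8…s1 = 1001 → error at position 9.
Flip position 9: 010101101011000 → 010101100011000
Read data bits from positions 3,5,6,7,9,10,11,12,13,14,15: 00110011000

00110011000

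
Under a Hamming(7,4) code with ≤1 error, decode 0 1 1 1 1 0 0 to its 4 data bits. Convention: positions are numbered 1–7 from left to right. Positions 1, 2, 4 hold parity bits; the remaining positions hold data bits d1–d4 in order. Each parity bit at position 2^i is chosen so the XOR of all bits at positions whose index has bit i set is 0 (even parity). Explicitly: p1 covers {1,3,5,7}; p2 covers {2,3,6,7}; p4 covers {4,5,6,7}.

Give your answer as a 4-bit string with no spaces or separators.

1100

s1 (pos 1,3,5,7): 0⊕1⊕1⊕0 = 0
s2 (pos 2,3,6,7): 1⊕1⊕0⊕0 = 0
s4 (pos 4,5,6,7): 1⊕1⊕0⊕0 = 0
Syndrome s4…s1 = 000 → no error.
Read data bits from positions 3,5,6,7: 1100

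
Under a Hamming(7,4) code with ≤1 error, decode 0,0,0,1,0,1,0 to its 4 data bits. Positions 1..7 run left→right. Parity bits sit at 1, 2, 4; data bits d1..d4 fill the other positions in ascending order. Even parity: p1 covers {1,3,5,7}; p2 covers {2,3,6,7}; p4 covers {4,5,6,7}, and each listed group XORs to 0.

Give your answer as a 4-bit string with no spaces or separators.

0010

s1 (pos 1,3,5,7): 0⊕0⊕0⊕0 = 0
s2 (pos 2,3,6,7): 0⊕0⊕1⊕0 = 1
s4 (pos 4,5,6,7): 1⊕0⊕1⊕0 = 0
Syndrome s4…s1 = 010 → error at position 2.
Flip position 2: 0001010 → 0101010
Read data bits from positions 3,5,6,7: 0010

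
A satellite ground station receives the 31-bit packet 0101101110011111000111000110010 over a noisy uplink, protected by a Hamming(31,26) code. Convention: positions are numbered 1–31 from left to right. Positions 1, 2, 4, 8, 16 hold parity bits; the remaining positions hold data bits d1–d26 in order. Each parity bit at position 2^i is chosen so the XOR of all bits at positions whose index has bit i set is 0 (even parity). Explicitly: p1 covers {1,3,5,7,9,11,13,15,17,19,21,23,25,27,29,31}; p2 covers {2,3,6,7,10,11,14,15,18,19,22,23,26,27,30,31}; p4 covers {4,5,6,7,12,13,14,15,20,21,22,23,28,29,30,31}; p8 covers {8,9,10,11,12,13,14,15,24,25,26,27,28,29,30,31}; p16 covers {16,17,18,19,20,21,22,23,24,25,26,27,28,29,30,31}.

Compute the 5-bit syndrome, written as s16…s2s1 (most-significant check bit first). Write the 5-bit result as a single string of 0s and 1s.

s1 (pos 1,3,5,7,9,11,13,15,17,19,21,23,25,27,29,31): 0⊕0⊕1⊕1⊕1⊕0⊕1⊕1⊕0⊕0⊕1⊕0⊕0⊕1⊕0⊕0 = 1
s2 (pos 2,3,6,7,10,11,14,15,18,19,22,23,26,27,30,31): 1⊕0⊕0⊕1⊕0⊕0⊕1⊕1⊕0⊕0⊕1⊕0⊕1⊕1⊕1⊕0 = 0
s4 (pos 4,5,6,7,12,13,14,15,20,21,22,23,28,29,30,31): 1⊕1⊕0⊕1⊕1⊕1⊕1⊕1⊕1⊕1⊕1⊕0⊕0⊕0⊕1⊕0 = 1
s8 (pos 8,9,10,11,12,13,14,15,24,25,26,27,28,29,30,31): 1⊕1⊕0⊕0⊕1⊕1⊕1⊕1⊕0⊕0⊕1⊕1⊕0⊕0⊕1⊕0 = 1
s16 (pos 16,17,18,19,20,21,22,23,24,25,26,27,28,29,30,31): 1⊕0⊕0⊕0⊕1⊕1⊕1⊕0⊕0⊕0⊕1⊕1⊕0⊕0⊕1⊕0 = 1
Syndrome s16…s1 = 11101 → error at position 29.

11101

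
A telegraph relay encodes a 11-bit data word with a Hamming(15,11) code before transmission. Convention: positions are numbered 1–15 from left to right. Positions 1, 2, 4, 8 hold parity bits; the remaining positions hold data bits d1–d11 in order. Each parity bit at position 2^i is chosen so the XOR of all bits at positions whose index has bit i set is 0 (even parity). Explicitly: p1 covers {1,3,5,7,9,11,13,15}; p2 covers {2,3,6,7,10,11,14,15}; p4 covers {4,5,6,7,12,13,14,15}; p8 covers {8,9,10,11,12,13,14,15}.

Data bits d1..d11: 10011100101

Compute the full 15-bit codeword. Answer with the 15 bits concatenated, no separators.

Place data at non-parity positions: p1 p2 1 p4 0 0 1 p8 1 1 0 0 1 0 1
p1 (pos 1,3,5,7,9,11,13,15): XOR of data positions = 1⊕0⊕1⊕1⊕0⊕1⊕1 = 1
p2 (pos 2,3,6,7,10,11,14,15): XOR of data positions = 1⊕0⊕1⊕1⊕0⊕0⊕1 = 0
p4 (pos 4,5,6,7,12,13,14,15): XOR of data positions = 0⊕0⊕1⊕0⊕1⊕0⊕1 = 1
p8 (pos 8,9,10,11,12,13,14,15): XOR of data positions = 1⊕1⊕0⊕0⊕1⊕0⊕1 = 0
Codeword: 101100101100101

101100101100101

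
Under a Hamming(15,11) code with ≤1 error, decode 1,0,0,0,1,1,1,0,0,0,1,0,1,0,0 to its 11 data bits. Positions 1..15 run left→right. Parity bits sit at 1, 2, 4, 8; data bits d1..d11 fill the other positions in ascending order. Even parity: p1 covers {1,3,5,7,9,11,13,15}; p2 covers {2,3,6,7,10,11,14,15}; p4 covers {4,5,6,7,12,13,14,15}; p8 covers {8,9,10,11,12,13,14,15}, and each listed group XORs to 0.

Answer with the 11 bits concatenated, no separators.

s1 (pos 1,3,5,7,9,11,13,15): 1⊕0⊕1⊕1⊕0⊕1⊕1⊕0 = 1
s2 (pos 2,3,6,7,10,11,14,15): 0⊕0⊕1⊕1⊕0⊕1⊕0⊕0 = 1
s4 (pos 4,5,6,7,12,13,14,15): 0⊕1⊕1⊕1⊕0⊕1⊕0⊕0 = 0
s8 (pos 8,9,10,11,12,13,14,15): 0⊕0⊕0⊕1⊕0⊕1⊕0⊕0 = 0
Syndrome s8…s1 = 0011 → error at position 3.
Flip position 3: 100011100010100 → 101011100010100
Read data bits from positions 3,5,6,7,9,10,11,12,13,14,15: 11110010100

11110010100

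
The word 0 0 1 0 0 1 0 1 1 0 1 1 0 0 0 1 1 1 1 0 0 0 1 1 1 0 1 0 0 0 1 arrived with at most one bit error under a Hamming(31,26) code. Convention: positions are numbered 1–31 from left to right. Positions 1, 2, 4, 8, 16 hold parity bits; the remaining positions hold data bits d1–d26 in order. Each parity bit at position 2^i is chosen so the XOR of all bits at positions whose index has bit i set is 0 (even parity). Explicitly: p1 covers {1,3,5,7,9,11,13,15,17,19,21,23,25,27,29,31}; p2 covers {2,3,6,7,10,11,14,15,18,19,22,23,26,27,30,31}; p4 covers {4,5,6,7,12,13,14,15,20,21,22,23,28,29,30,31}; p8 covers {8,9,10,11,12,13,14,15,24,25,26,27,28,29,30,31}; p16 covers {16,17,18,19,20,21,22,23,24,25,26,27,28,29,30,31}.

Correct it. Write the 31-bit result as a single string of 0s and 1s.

0010010110110001011000111010001

s1 (pos 1,3,5,7,9,11,13,15,17,19,21,23,25,27,29,31): 0⊕1⊕0⊕0⊕1⊕1⊕0⊕0⊕1⊕1⊕0⊕1⊕1⊕1⊕0⊕1 = 1
s2 (pos 2,3,6,7,10,11,14,15,18,19,22,23,26,27,30,31): 0⊕1⊕1⊕0⊕0⊕1⊕0⊕0⊕1⊕1⊕0⊕1⊕0⊕1⊕0⊕1 = 0
s4 (pos 4,5,6,7,12,13,14,15,20,21,22,23,28,29,30,31): 0⊕0⊕1⊕0⊕1⊕0⊕0⊕0⊕0⊕0⊕0⊕1⊕0⊕0⊕0⊕1 = 0
s8 (pos 8,9,10,11,12,13,14,15,24,25,26,27,28,29,30,31): 1⊕1⊕0⊕1⊕1⊕0⊕0⊕0⊕1⊕1⊕0⊕1⊕0⊕0⊕0⊕1 = 0
s16 (pos 16,17,18,19,20,21,22,23,24,25,26,27,28,29,30,31): 1⊕1⊕1⊕1⊕0⊕0⊕0⊕1⊕1⊕1⊕0⊕1⊕0⊕0⊕0⊕1 = 1
Syndrome s16…s1 = 10001 → error at position 17.
Flip position 17: 0010010110110001111000111010001 → 0010010110110001011000111010001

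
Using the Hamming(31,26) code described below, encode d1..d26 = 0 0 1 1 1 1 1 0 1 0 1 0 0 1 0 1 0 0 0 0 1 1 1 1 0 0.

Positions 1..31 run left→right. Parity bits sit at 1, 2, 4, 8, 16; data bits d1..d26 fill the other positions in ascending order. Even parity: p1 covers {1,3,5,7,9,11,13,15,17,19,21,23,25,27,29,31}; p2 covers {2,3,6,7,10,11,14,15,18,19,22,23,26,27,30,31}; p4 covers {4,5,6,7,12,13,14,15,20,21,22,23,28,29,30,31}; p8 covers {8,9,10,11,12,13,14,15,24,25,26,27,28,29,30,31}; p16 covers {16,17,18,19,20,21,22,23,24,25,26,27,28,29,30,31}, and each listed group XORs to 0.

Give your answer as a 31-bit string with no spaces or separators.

1001011111101010001010000111100

Place data at non-parity positions: p1 p2 0 p4 0 1 1 p8 1 1 1 0 1 0 1 p16 0 0 1 0 1 0 0 0 0 1 1 1 1 0 0
p1 (pos 1,3,5,7,9,11,13,15,17,19,21,23,25,27,29,31): XOR of data positions = 0⊕0⊕1⊕1⊕1⊕1⊕1⊕0⊕1⊕1⊕0⊕0⊕1⊕1⊕0 = 1
p2 (pos 2,3,6,7,10,11,14,15,18,19,22,23,26,27,30,31): XOR of data positions = 0⊕1⊕1⊕1⊕1⊕0⊕1⊕0⊕1⊕0⊕0⊕1⊕1⊕0⊕0 = 0
p4 (pos 4,5,6,7,12,13,14,15,20,21,22,23,28,29,30,31): XOR of data positions = 0⊕1⊕1⊕0⊕1⊕0⊕1⊕0⊕1⊕0⊕0⊕1⊕1⊕0⊕0 = 1
p8 (pos 8,9,10,11,12,13,14,15,24,25,26,27,28,29,30,31): XOR of data positions = 1⊕1⊕1⊕0⊕1⊕0⊕1⊕0⊕0⊕1⊕1⊕1⊕1⊕0⊕0 = 1
p16 (pos 16,17,18,19,20,21,22,23,24,25,26,27,28,29,30,31): XOR of data positions = 0⊕0⊕1⊕0⊕1⊕0⊕0⊕0⊕0⊕1⊕1⊕1⊕1⊕0⊕0 = 0
Codeword: 1001011111101010001010000111100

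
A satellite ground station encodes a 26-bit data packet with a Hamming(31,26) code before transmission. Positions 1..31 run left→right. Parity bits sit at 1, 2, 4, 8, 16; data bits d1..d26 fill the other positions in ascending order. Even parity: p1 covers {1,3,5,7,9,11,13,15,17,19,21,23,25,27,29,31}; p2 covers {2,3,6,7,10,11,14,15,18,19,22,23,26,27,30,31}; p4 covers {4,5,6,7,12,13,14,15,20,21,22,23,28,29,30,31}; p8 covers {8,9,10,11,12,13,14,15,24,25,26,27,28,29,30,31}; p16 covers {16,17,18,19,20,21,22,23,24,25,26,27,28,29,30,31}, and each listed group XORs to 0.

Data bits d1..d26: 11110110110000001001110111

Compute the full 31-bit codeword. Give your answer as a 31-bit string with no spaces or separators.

1111111001101101000001001110111

Place data at non-parity positions: p1 p2 1 p4 1 1 1 p8 0 1 1 0 1 1 0 p16 0 0 0 0 0 1 0 0 1 1 1 0 1 1 1
p1 (pos 1,3,5,7,9,11,13,15,17,19,21,23,25,27,29,31): XOR of data positions = 1⊕1⊕1⊕0⊕1⊕1⊕0⊕0⊕0⊕0⊕0⊕1⊕1⊕1⊕1 = 1
p2 (pos 2,3,6,7,10,11,14,15,18,19,22,23,26,27,30,31): XOR of data positions = 1⊕1⊕1⊕1⊕1⊕1⊕0⊕0⊕0⊕1⊕0⊕1⊕1⊕1⊕1 = 1
p4 (pos 4,5,6,7,12,13,14,15,20,21,22,23,28,29,30,31): XOR of data positions = 1⊕1⊕1⊕0⊕1⊕1⊕0⊕0⊕0⊕1⊕0⊕0⊕1⊕1⊕1 = 1
p8 (pos 8,9,10,11,12,13,14,15,24,25,26,27,28,29,30,31): XOR of data positions = 0⊕1⊕1⊕0⊕1⊕1⊕0⊕0⊕1⊕1⊕1⊕0⊕1⊕1⊕1 = 0
p16 (pos 16,17,18,19,20,21,22,23,24,25,26,27,28,29,30,31): XOR of data positions = 0⊕0⊕0⊕0⊕0⊕1⊕0⊕0⊕1⊕1⊕1⊕0⊕1⊕1⊕1 = 1
Codeword: 1111111001101101000001001110111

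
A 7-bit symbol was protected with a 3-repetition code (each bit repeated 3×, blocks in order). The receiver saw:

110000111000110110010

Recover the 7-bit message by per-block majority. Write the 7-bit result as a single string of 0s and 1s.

1010110

Block 1 (110): 2 ones → 1
Block 2 (000): 0 ones → 0
Block 3 (111): 3 ones → 1
Block 4 (000): 0 ones → 0
Block 5 (110): 2 ones → 1
Block 6 (110): 2 ones → 1
Block 7 (010): 1 one → 0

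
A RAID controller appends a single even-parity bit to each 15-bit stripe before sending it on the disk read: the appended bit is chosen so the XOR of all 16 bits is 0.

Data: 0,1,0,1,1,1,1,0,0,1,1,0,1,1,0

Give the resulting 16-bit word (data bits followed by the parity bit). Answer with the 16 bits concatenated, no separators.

0101111001101101

XOR of the 15 data bits: 0⊕1⊕0⊕1⊕1⊕1⊕1⊕0⊕0⊕1⊕1⊕0⊕1⊕1⊕0 = 1
Parity bit = 1 (so all 16 bits XOR to 0).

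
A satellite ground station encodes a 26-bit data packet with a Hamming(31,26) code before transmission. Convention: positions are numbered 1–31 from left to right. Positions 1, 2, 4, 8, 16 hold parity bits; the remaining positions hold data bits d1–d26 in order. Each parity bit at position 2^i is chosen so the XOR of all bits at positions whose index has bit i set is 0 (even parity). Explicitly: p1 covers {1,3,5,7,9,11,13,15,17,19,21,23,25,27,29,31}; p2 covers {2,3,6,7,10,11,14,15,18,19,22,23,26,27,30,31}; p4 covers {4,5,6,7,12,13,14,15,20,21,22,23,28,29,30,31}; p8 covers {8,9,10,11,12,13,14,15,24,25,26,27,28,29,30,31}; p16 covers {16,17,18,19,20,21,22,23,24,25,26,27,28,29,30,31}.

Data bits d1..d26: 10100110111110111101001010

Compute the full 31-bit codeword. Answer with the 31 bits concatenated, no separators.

0010010001101111110111101001010

Place data at non-parity positions: p1 p2 1 p4 0 1 0 p8 0 1 1 0 1 1 1 p16 1 1 0 1 1 1 1 0 1 0 0 1 0 1 0
p1 (pos 1,3,5,7,9,11,13,15,17,19,21,23,25,27,29,31): XOR of data positions = 1⊕0⊕0⊕0⊕1⊕1⊕1⊕1⊕0⊕1⊕1⊕1⊕0⊕0⊕0 = 0
p2 (pos 2,3,6,7,10,11,14,15,18,19,22,23,26,27,30,31): XOR of data positions = 1⊕1⊕0⊕1⊕1⊕1⊕1⊕1⊕0⊕1⊕1⊕0⊕0⊕1⊕0 = 0
p4 (pos 4,5,6,7,12,13,14,15,20,21,22,23,28,29,30,31): XOR of data positions = 0⊕1⊕0⊕0⊕1⊕1⊕1⊕1⊕1⊕1⊕1⊕1⊕0⊕1⊕0 = 0
p8 (pos 8,9,10,11,12,13,14,15,24,25,26,27,28,29,30,31): XOR of data positions = 0⊕1⊕1⊕0⊕1⊕1⊕1⊕0⊕1⊕0⊕0⊕1⊕0⊕1⊕0 = 0
p16 (pos 16,17,18,19,20,21,22,23,24,25,26,27,28,29,30,31): XOR of data positions = 1⊕1⊕0⊕1⊕1⊕1⊕1⊕0⊕1⊕0⊕0⊕1⊕0⊕1⊕0 = 1
Codeword: 0010010001101111110111101001010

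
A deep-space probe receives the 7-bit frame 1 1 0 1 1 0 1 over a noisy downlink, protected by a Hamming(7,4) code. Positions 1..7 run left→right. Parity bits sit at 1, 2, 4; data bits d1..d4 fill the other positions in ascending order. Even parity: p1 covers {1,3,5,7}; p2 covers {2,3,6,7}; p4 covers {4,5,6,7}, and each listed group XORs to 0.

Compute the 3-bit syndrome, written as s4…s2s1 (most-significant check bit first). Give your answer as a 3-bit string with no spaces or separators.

s1 (pos 1,3,5,7): 1⊕0⊕1⊕1 = 1
s2 (pos 2,3,6,7): 1⊕0⊕0⊕1 = 0
s4 (pos 4,5,6,7): 1⊕1⊕0⊕1 = 1
Syndrome s4…s1 = 101 → error at position 5.

101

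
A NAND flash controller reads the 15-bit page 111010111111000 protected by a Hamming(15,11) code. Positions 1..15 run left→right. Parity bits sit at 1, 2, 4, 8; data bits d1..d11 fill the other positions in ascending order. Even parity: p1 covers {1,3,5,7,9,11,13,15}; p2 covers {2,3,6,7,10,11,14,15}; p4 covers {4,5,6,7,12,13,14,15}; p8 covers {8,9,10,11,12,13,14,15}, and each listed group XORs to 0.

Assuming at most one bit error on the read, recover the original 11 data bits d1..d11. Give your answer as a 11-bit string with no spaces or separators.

11011111010

s1 (pos 1,3,5,7,9,11,13,15): 1⊕1⊕1⊕1⊕1⊕1⊕0⊕0 = 0
s2 (pos 2,3,6,7,10,11,14,15): 1⊕1⊕0⊕1⊕1⊕1⊕0⊕0 = 1
s4 (pos 4,5,6,7,12,13,14,15): 0⊕1⊕0⊕1⊕1⊕0⊕0⊕0 = 1
s8 (pos 8,9,10,11,12,13,14,15): 1⊕1⊕1⊕1⊕1⊕0⊕0⊕0 = 1
Syndrome s8…s1 = 1110 → error at position 14.
Flip position 14: 111010111111000 → 111010111111010
Read data bits from positions 3,5,6,7,9,10,11,12,13,14,15: 11011111010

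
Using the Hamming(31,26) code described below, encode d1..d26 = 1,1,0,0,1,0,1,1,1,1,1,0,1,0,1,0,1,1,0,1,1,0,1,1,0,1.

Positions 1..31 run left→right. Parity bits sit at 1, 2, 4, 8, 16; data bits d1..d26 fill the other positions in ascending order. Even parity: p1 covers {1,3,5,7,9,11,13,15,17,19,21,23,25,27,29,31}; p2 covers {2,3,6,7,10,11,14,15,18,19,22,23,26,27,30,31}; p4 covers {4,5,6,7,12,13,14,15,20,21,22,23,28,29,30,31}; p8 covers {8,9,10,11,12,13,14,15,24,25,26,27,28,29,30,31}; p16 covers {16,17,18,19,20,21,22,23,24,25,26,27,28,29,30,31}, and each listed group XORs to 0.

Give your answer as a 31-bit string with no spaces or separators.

0111100110111111010101101101101

Place data at non-parity positions: p1 p2 1 p4 1 0 0 p8 1 0 1 1 1 1 1 p16 0 1 0 1 0 1 1 0 1 1 0 1 1 0 1
p1 (pos 1,3,5,7,9,11,13,15,17,19,21,23,25,27,29,31): XOR of data positions = 1⊕1⊕0⊕1⊕1⊕1⊕1⊕0⊕0⊕0⊕1⊕1⊕0⊕1⊕1 = 0
p2 (pos 2,3,6,7,10,11,14,15,18,19,22,23,26,27,30,31): XOR of data positions = 1⊕0⊕0⊕0⊕1⊕1⊕1⊕1⊕0⊕1⊕1⊕1⊕0⊕0⊕1 = 1
p4 (pos 4,5,6,7,12,13,14,15,20,21,22,23,28,29,30,31): XOR of data positions = 1⊕0⊕0⊕1⊕1⊕1⊕1⊕1⊕0⊕1⊕1⊕1⊕1⊕0⊕1 = 1
p8 (pos 8,9,10,11,12,13,14,15,24,25,26,27,28,29,30,31): XOR of data positions = 1⊕0⊕1⊕1⊕1⊕1⊕1⊕0⊕1⊕1⊕0⊕1⊕1⊕0⊕1 = 1
p16 (pos 16,17,18,19,20,21,22,23,24,25,26,27,28,29,30,31): XOR of data positions = 0⊕1⊕0⊕1⊕0⊕1⊕1⊕0⊕1⊕1⊕0⊕1⊕1⊕0⊕1 = 1
Codeword: 0111100110111111010101101101101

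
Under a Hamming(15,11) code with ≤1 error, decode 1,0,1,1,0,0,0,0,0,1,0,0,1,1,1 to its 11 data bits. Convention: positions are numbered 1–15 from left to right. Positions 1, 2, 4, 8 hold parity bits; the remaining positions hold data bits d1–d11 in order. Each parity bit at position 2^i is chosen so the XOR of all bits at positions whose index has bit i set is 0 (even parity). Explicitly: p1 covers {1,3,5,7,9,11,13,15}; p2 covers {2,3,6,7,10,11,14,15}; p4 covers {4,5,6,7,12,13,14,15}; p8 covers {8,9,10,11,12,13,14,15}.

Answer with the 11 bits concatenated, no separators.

10000100111

s1 (pos 1,3,5,7,9,11,13,15): 1⊕1⊕0⊕0⊕0⊕0⊕1⊕1 = 0
s2 (pos 2,3,6,7,10,11,14,15): 0⊕1⊕0⊕0⊕1⊕0⊕1⊕1 = 0
s4 (pos 4,5,6,7,12,13,14,15): 1⊕0⊕0⊕0⊕0⊕1⊕1⊕1 = 0
s8 (pos 8,9,10,11,12,13,14,15): 0⊕0⊕1⊕0⊕0⊕1⊕1⊕1 = 0
Syndrome s8…s1 = 0000 → no error.
Read data bits from positions 3,5,6,7,9,10,11,12,13,14,15: 10000100111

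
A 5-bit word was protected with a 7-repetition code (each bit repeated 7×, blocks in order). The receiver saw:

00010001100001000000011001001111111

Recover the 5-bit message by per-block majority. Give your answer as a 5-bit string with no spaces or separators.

00001

Block 1 (0001000): 1 one → 0
Block 2 (1100001): 3 ones → 0
Block 3 (0000000): 0 ones → 0
Block 4 (1100100): 3 ones → 0
Block 5 (1111111): 7 ones → 1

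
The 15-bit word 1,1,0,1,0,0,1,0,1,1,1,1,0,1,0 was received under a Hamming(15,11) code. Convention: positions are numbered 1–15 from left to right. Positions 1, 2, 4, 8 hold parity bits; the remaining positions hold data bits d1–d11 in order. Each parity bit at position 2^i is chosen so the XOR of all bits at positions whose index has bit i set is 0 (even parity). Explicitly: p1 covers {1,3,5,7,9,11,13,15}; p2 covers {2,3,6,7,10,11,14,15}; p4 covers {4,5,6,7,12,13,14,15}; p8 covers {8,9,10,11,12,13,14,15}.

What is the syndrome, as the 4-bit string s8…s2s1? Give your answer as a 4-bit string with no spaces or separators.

1010

s1 (pos 1,3,5,7,9,11,13,15): 1⊕0⊕0⊕1⊕1⊕1⊕0⊕0 = 0
s2 (pos 2,3,6,7,10,11,14,15): 1⊕0⊕0⊕1⊕1⊕1⊕1⊕0 = 1
s4 (pos 4,5,6,7,12,13,14,15): 1⊕0⊕0⊕1⊕1⊕0⊕1⊕0 = 0
s8 (pos 8,9,10,11,12,13,14,15): 0⊕1⊕1⊕1⊕1⊕0⊕1⊕0 = 1
Syndrome s8…s1 = 1010 → error at position 10.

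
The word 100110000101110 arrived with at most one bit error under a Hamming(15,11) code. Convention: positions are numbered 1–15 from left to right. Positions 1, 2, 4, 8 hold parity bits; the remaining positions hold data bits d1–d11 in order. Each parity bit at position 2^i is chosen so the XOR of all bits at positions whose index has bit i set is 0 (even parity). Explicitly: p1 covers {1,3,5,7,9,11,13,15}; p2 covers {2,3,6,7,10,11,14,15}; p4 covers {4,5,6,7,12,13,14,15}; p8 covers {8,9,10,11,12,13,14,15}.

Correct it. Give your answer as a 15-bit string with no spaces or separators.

s1 (pos 1,3,5,7,9,11,13,15): 1⊕0⊕1⊕0⊕0⊕0⊕1⊕0 = 1
s2 (pos 2,3,6,7,10,11,14,15): 0⊕0⊕0⊕0⊕1⊕0⊕1⊕0 = 0
s4 (pos 4,5,6,7,12,13,14,15): 1⊕1⊕0⊕0⊕1⊕1⊕1⊕0 = 1
s8 (pos 8,9,10,11,12,13,14,15): 0⊕0⊕1⊕0⊕1⊕1⊕1⊕0 = 0
Syndrome s8…s1 = 0101 → error at position 5.
Flip position 5: 100110000101110 → 100100000101110

100100000101110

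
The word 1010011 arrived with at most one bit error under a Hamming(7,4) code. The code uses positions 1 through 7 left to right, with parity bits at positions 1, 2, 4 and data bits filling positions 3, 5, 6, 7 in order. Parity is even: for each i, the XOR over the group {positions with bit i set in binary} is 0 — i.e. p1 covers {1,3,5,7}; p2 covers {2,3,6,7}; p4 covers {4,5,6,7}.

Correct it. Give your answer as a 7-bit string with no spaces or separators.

s1 (pos 1,3,5,7): 1⊕1⊕0⊕1 = 1
s2 (pos 2,3,6,7): 0⊕1⊕1⊕1 = 1
s4 (pos 4,5,6,7): 0⊕0⊕1⊕1 = 0
Syndrome s4…s1 = 011 → error at position 3.
Flip position 3: 1010011 → 1000011

1000011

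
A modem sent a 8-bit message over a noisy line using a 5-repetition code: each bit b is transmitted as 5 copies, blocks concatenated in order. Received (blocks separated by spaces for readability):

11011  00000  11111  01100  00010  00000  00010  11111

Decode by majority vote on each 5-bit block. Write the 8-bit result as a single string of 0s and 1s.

10100001

Block 1 (11011): 4 ones → 1
Block 2 (00000): 0 ones → 0
Block 3 (11111): 5 ones → 1
Block 4 (01100): 2 ones → 0
Block 5 (00010): 1 one → 0
Block 6 (00000): 0 ones → 0
Block 7 (00010): 1 one → 0
Block 8 (11111): 5 ones → 1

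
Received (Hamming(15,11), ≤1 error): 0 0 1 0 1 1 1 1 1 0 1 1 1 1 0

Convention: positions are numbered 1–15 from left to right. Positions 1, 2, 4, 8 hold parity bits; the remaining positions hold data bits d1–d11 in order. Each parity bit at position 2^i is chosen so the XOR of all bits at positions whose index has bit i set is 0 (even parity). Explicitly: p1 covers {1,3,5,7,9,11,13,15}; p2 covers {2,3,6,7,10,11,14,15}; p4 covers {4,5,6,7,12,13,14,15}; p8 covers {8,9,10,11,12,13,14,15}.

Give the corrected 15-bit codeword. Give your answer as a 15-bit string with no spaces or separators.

s1 (pos 1,3,5,7,9,11,13,15): 0⊕1⊕1⊕1⊕1⊕1⊕1⊕0 = 0
s2 (pos 2,3,6,7,10,11,14,15): 0⊕1⊕1⊕1⊕0⊕1⊕1⊕0 = 1
s4 (pos 4,5,6,7,12,13,14,15): 0⊕1⊕1⊕1⊕1⊕1⊕1⊕0 = 0
s8 (pos 8,9,10,11,12,13,14,15): 1⊕1⊕0⊕1⊕1⊕1⊕1⊕0 = 0
Syndrome s8…s1 = 0010 → error at position 2.
Flip position 2: 001011111011110 → 011011111011110

011011111011110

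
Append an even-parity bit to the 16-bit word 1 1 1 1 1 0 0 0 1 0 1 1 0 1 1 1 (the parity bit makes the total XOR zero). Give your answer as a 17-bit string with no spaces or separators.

11111000101101111

XOR of the 16 data bits: 1⊕1⊕1⊕1⊕1⊕0⊕0⊕0⊕1⊕0⊕1⊕1⊕0⊕1⊕1⊕1 = 1
Parity bit = 1 (so all 17 bits XOR to 0).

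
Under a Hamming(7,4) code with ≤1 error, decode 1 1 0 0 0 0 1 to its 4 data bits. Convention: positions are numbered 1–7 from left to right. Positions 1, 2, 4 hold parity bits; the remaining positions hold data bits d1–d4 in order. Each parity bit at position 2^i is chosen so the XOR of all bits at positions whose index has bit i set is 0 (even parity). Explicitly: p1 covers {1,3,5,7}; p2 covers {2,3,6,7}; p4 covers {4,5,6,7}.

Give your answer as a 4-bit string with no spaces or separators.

0001

s1 (pos 1,3,5,7): 1⊕0⊕0⊕1 = 0
s2 (pos 2,3,6,7): 1⊕0⊕0⊕1 = 0
s4 (pos 4,5,6,7): 0⊕0⊕0⊕1 = 1
Syndrome s4…s1 = 100 → error at position 4.
Flip position 4: 1100001 → 1101001
Read data bits from positions 3,5,6,7: 0001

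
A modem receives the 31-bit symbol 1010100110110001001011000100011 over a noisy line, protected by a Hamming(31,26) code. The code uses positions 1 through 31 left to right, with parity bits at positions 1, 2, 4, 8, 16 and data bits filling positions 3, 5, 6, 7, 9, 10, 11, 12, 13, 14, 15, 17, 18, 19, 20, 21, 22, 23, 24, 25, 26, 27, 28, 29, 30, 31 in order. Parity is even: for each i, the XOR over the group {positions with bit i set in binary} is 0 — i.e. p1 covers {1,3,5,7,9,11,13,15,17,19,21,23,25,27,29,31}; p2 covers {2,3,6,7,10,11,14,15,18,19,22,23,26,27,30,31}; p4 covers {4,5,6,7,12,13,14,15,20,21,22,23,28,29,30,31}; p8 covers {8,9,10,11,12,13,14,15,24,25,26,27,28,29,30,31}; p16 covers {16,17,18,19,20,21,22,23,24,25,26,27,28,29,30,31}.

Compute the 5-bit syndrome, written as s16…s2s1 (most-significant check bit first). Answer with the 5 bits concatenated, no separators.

11010

s1 (pos 1,3,5,7,9,11,13,15,17,19,21,23,25,27,29,31): 1⊕1⊕1⊕0⊕1⊕1⊕0⊕0⊕0⊕1⊕1⊕0⊕0⊕0⊕0⊕1 = 0
s2 (pos 2,3,6,7,10,11,14,15,18,19,22,23,26,27,30,31): 0⊕1⊕0⊕0⊕0⊕1⊕0⊕0⊕0⊕1⊕1⊕0⊕1⊕0⊕1⊕1 = 1
s4 (pos 4,5,6,7,12,13,14,15,20,21,22,23,28,29,30,31): 0⊕1⊕0⊕0⊕1⊕0⊕0⊕0⊕0⊕1⊕1⊕0⊕0⊕0⊕1⊕1 = 0
s8 (pos 8,9,10,11,12,13,14,15,24,25,26,27,28,29,30,31): 1⊕1⊕0⊕1⊕1⊕0⊕0⊕0⊕0⊕0⊕1⊕0⊕0⊕0⊕1⊕1 = 1
s16 (pos 16,17,18,19,20,21,22,23,24,25,26,27,28,29,30,31): 1⊕0⊕0⊕1⊕0⊕1⊕1⊕0⊕0⊕0⊕1⊕0⊕0⊕0⊕1⊕1 = 1
Syndrome s16…s1 = 11010 → error at position 26.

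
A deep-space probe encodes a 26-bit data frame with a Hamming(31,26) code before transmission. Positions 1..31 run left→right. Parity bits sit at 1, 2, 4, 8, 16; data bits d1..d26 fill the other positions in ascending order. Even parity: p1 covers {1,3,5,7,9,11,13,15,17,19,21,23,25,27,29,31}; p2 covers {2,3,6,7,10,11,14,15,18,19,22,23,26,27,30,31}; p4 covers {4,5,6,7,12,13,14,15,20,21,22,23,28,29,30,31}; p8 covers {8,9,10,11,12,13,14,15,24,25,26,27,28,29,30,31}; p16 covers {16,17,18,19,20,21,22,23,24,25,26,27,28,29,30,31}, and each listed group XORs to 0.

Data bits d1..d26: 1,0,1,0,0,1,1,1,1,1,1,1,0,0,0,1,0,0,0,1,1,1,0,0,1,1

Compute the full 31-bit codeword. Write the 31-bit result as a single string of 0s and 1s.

Place data at non-parity positions: p1 p2 1 p4 0 1 0 p8 0 1 1 1 1 1 1 p16 1 0 0 0 1 0 0 0 1 1 1 0 0 1 1
p1 (pos 1,3,5,7,9,11,13,15,17,19,21,23,25,27,29,31): XOR of data positions = 1⊕0⊕0⊕0⊕1⊕1⊕1⊕1⊕0⊕1⊕0⊕1⊕1⊕0⊕1 = 1
p2 (pos 2,3,6,7,10,11,14,15,18,19,22,23,26,27,30,31): XOR of data positions = 1⊕1⊕0⊕1⊕1⊕1⊕1⊕0⊕0⊕0⊕0⊕1⊕1⊕1⊕1 = 0
p4 (pos 4,5,6,7,12,13,14,15,20,21,22,23,28,29,30,31): XOR of data positions = 0⊕1⊕0⊕1⊕1⊕1⊕1⊕0⊕1⊕0⊕0⊕0⊕0⊕1⊕1 = 0
p8 (pos 8,9,10,11,12,13,14,15,24,25,26,27,28,29,30,31): XOR of data positions = 0⊕1⊕1⊕1⊕1⊕1⊕1⊕0⊕1⊕1⊕1⊕0⊕0⊕1⊕1 = 1
p16 (pos 16,17,18,19,20,21,22,23,24,25,26,27,28,29,30,31): XOR of data positions = 1⊕0⊕0⊕0⊕1⊕0⊕0⊕0⊕1⊕1⊕1⊕0⊕0⊕1⊕1 = 1
Codeword: 1010010101111111100010001110011

1010010101111111100010001110011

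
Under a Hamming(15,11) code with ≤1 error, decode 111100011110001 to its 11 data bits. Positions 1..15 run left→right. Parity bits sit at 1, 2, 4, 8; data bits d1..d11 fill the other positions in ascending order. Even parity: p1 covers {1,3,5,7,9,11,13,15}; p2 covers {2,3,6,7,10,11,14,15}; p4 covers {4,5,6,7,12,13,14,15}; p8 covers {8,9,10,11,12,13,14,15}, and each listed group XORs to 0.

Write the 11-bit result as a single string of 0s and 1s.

s1 (pos 1,3,5,7,9,11,13,15): 1⊕1⊕0⊕0⊕1⊕1⊕0⊕1 = 1
s2 (pos 2,3,6,7,10,11,14,15): 1⊕1⊕0⊕0⊕1⊕1⊕0⊕1 = 1
s4 (pos 4,5,6,7,12,13,14,15): 1⊕0⊕0⊕0⊕0⊕0⊕0⊕1 = 0
s8 (pos 8,9,10,11,12,13,14,15): 1⊕1⊕1⊕1⊕0⊕0⊕0⊕1 = 1
Syndrome s8…s1 = 1011 → error at position 11.
Flip position 11: 111100011110001 → 111100011100001
Read data bits from positions 3,5,6,7,9,10,11,12,13,14,15: 10001100001

10001100001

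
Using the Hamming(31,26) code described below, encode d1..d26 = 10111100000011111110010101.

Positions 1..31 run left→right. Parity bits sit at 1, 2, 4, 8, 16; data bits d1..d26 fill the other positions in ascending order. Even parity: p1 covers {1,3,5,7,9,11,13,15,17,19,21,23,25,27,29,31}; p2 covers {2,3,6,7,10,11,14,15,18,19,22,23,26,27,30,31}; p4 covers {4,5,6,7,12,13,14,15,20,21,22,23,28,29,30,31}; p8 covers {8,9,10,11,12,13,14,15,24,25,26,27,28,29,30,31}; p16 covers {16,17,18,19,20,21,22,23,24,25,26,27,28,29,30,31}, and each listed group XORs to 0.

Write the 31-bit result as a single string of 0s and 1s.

Place data at non-parity positions: p1 p2 1 p4 0 1 1 p8 1 1 0 0 0 0 0 p16 0 1 1 1 1 1 1 1 0 0 1 0 1 0 1
p1 (pos 1,3,5,7,9,11,13,15,17,19,21,23,25,27,29,31): XOR of data positions = 1⊕0⊕1⊕1⊕0⊕0⊕0⊕0⊕1⊕1⊕1⊕0⊕1⊕1⊕1 = 1
p2 (pos 2,3,6,7,10,11,14,15,18,19,22,23,26,27,30,31): XOR of data positions = 1⊕1⊕1⊕1⊕0⊕0⊕0⊕1⊕1⊕1⊕1⊕0⊕1⊕0⊕1 = 0
p4 (pos 4,5,6,7,12,13,14,15,20,21,22,23,28,29,30,31): XOR of data positions = 0⊕1⊕1⊕0⊕0⊕0⊕0⊕1⊕1⊕1⊕1⊕0⊕1⊕0⊕1 = 0
p8 (pos 8,9,10,11,12,13,14,15,24,25,26,27,28,29,30,31): XOR of data positions = 1⊕1⊕0⊕0⊕0⊕0⊕0⊕1⊕0⊕0⊕1⊕0⊕1⊕0⊕1 = 0
p16 (pos 16,17,18,19,20,21,22,23,24,25,26,27,28,29,30,31): XOR of data positions = 0⊕1⊕1⊕1⊕1⊕1⊕1⊕1⊕0⊕0⊕1⊕0⊕1⊕0⊕1 = 0
Codeword: 1010011011000000011111110010101

1010011011000000011111110010101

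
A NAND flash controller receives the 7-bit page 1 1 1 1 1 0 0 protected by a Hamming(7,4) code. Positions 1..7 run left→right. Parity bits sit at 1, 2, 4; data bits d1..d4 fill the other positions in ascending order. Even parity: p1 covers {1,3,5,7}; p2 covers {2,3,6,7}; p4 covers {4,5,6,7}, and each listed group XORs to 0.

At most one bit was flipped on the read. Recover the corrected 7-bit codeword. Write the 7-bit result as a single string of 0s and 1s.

0111100

s1 (pos 1,3,5,7): 1⊕1⊕1⊕0 = 1
s2 (pos 2,3,6,7): 1⊕1⊕0⊕0 = 0
s4 (pos 4,5,6,7): 1⊕1⊕0⊕0 = 0
Syndrome s4…s1 = 001 → error at position 1.
Flip position 1: 1111100 → 0111100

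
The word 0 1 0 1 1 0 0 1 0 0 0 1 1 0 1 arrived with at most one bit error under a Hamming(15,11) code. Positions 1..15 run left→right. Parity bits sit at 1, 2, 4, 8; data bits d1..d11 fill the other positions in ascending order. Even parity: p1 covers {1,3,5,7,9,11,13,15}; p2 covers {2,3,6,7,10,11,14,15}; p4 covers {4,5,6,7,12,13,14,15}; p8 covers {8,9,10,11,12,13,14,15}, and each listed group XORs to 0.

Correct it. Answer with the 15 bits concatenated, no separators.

010100010001101

s1 (pos 1,3,5,7,9,11,13,15): 0⊕0⊕1⊕0⊕0⊕0⊕1⊕1 = 1
s2 (pos 2,3,6,7,10,11,14,15): 1⊕0⊕0⊕0⊕0⊕0⊕0⊕1 = 0
s4 (pos 4,5,6,7,12,13,14,15): 1⊕1⊕0⊕0⊕1⊕1⊕0⊕1 = 1
s8 (pos 8,9,10,11,12,13,14,15): 1⊕0⊕0⊕0⊕1⊕1⊕0⊕1 = 0
Syndrome s8…s1 = 0101 → error at position 5.
Flip position 5: 010110010001101 → 010100010001101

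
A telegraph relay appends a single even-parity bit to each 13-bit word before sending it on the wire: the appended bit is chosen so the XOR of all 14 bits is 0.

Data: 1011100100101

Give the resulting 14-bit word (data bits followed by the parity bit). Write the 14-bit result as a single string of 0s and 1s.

XOR of the 13 data bits: 1⊕0⊕1⊕1⊕1⊕0⊕0⊕1⊕0⊕0⊕1⊕0⊕1 = 1
Parity bit = 1 (so all 14 bits XOR to 0).

10111001001011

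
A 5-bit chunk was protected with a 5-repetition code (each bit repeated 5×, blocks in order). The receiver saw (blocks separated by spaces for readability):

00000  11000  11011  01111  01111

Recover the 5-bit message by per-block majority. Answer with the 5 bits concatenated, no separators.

Block 1 (00000): 0 ones → 0
Block 2 (11000): 2 ones → 0
Block 3 (11011): 4 ones → 1
Block 4 (01111): 4 ones → 1
Block 5 (01111): 4 ones → 1

00111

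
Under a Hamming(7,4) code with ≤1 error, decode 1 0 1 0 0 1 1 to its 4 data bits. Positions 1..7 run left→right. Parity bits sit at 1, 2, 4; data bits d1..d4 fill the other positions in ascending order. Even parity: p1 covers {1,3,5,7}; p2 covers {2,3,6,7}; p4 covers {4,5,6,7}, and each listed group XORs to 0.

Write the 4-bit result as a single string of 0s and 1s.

0011

s1 (pos 1,3,5,7): 1⊕1⊕0⊕1 = 1
s2 (pos 2,3,6,7): 0⊕1⊕1⊕1 = 1
s4 (pos 4,5,6,7): 0⊕0⊕1⊕1 = 0
Syndrome s4…s1 = 011 → error at position 3.
Flip position 3: 1010011 → 1000011
Read data bits from positions 3,5,6,7: 0011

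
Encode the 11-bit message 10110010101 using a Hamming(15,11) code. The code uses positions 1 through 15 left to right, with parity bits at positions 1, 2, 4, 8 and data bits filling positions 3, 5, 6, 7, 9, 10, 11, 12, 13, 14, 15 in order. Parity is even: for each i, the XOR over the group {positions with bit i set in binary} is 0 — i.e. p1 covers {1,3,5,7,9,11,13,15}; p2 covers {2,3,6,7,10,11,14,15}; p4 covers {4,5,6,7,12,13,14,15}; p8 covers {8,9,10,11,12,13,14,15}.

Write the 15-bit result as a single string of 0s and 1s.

Place data at non-parity positions: p1 p2 1 p4 0 1 1 p8 0 0 1 0 1 0 1
p1 (pos 1,3,5,7,9,11,13,15): XOR of data positions = 1⊕0⊕1⊕0⊕1⊕1⊕1 = 1
p2 (pos 2,3,6,7,10,11,14,15): XOR of data positions = 1⊕1⊕1⊕0⊕1⊕0⊕1 = 1
p4 (pos 4,5,6,7,12,13,14,15): XOR of data positions = 0⊕1⊕1⊕0⊕1⊕0⊕1 = 0
p8 (pos 8,9,10,11,12,13,14,15): XOR of data positions = 0⊕0⊕1⊕0⊕1⊕0⊕1 = 1
Codeword: 111001110010101

111001110010101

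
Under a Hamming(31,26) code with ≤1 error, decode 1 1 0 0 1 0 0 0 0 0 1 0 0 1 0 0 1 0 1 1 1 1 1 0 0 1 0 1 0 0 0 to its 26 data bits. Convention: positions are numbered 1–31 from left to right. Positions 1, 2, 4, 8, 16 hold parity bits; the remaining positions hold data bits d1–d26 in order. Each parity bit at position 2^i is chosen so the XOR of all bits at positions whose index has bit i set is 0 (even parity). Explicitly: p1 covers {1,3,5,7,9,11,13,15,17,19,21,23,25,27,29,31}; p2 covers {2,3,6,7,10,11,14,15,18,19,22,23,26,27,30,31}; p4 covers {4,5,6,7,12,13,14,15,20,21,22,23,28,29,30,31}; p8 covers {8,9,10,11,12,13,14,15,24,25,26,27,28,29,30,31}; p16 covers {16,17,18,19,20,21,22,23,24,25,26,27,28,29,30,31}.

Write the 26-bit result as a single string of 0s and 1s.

01010010010101111100101000

s1 (pos 1,3,5,7,9,11,13,15,17,19,21,23,25,27,29,31): 1⊕0⊕1⊕0⊕0⊕1⊕0⊕0⊕1⊕1⊕1⊕1⊕0⊕0⊕0⊕0 = 1
s2 (pos 2,3,6,7,10,11,14,15,18,19,22,23,26,27,30,31): 1⊕0⊕0⊕0⊕0⊕1⊕1⊕0⊕0⊕1⊕1⊕1⊕1⊕0⊕0⊕0 = 1
s4 (pos 4,5,6,7,12,13,14,15,20,21,22,23,28,29,30,31): 0⊕1⊕0⊕0⊕0⊕0⊕1⊕0⊕1⊕1⊕1⊕1⊕1⊕0⊕0⊕0 = 1
s8 (pos 8,9,10,11,12,13,14,15,24,25,26,27,28,29,30,31): 0⊕0⊕0⊕1⊕0⊕0⊕1⊕0⊕0⊕0⊕1⊕0⊕1⊕0⊕0⊕0 = 0
s16 (pos 16,17,18,19,20,21,22,23,24,25,26,27,28,29,30,31): 0⊕1⊕0⊕1⊕1⊕1⊕1⊕1⊕0⊕0⊕1⊕0⊕1⊕0⊕0⊕0 = 0
Syndrome s16…s1 = 00111 → error at position 7.
Flip position 7: 1100100000100100101111100101000 → 1100101000100100101111100101000
Read data bits from positions 3,5,6,7,9,10,11,12,13,14,15,17,18,19,20,21,22,23,24,25,26,27,28,29,30,31: 01010010010101111100101000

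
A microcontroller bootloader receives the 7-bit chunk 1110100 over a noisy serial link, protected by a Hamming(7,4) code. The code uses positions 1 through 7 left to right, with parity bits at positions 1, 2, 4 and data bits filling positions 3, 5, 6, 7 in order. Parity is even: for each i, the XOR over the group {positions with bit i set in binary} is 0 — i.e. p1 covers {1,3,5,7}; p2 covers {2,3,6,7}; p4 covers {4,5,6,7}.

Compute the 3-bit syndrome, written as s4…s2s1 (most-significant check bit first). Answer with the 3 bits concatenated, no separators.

s1 (pos 1,3,5,7): 1⊕1⊕1⊕0 = 1
s2 (pos 2,3,6,7): 1⊕1⊕0⊕0 = 0
s4 (pos 4,5,6,7): 0⊕1⊕0⊕0 = 1
Syndrome s4…s1 = 101 → error at position 5.

101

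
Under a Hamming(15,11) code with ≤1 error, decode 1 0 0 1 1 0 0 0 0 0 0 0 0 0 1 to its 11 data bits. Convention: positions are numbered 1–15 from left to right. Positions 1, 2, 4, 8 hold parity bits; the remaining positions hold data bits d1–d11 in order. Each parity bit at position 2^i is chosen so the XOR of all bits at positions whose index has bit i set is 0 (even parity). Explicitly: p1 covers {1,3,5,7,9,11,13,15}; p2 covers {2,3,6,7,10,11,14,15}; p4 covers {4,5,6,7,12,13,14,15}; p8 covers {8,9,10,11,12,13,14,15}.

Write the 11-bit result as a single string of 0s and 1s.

s1 (pos 1,3,5,7,9,11,13,15): 1⊕0⊕1⊕0⊕0⊕0⊕0⊕1 = 1
s2 (pos 2,3,6,7,10,11,14,15): 0⊕0⊕0⊕0⊕0⊕0⊕0⊕1 = 1
s4 (pos 4,5,6,7,12,13,14,15): 1⊕1⊕0⊕0⊕0⊕0⊕0⊕1 = 1
s8 (pos 8,9,10,11,12,13,14,15): 0⊕0⊕0⊕0⊕0⊕0⊕0⊕1 = 1
Syndrome s8…s1 = 1111 → error at position 15.
Flip position 15: 100110000000001 → 100110000000000
Read data bits from positions 3,5,6,7,9,10,11,12,13,14,15: 01000000000

01000000000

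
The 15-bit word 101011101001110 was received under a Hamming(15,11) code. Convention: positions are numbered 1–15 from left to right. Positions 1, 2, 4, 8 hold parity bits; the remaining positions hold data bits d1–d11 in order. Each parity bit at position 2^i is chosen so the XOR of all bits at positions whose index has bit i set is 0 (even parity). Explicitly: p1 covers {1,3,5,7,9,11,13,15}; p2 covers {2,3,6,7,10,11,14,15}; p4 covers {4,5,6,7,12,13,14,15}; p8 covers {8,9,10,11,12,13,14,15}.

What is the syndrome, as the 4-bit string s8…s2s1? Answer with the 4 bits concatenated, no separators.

s1 (pos 1,3,5,7,9,11,13,15): 1⊕1⊕1⊕1⊕1⊕0⊕1⊕0 = 0
s2 (pos 2,3,6,7,10,11,14,15): 0⊕1⊕1⊕1⊕0⊕0⊕1⊕0 = 0
s4 (pos 4,5,6,7,12,13,14,15): 0⊕1⊕1⊕1⊕1⊕1⊕1⊕0 = 0
s8 (pos 8,9,10,11,12,13,14,15): 0⊕1⊕0⊕0⊕1⊕1⊕1⊕0 = 0
Syndrome s8…s1 = 0000 → no error.

0000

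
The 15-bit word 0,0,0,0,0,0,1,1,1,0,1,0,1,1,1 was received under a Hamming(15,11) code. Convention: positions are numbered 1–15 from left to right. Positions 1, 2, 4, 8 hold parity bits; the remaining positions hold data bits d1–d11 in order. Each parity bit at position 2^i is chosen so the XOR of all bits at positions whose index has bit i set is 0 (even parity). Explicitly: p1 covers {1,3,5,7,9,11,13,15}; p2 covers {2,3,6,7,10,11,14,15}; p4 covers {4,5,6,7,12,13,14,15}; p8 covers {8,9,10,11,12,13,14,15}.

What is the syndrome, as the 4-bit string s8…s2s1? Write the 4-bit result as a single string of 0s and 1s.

0001

s1 (pos 1,3,5,7,9,11,13,15): 0⊕0⊕0⊕1⊕1⊕1⊕1⊕1 = 1
s2 (pos 2,3,6,7,10,11,14,15): 0⊕0⊕0⊕1⊕0⊕1⊕1⊕1 = 0
s4 (pos 4,5,6,7,12,13,14,15): 0⊕0⊕0⊕1⊕0⊕1⊕1⊕1 = 0
s8 (pos 8,9,10,11,12,13,14,15): 1⊕1⊕0⊕1⊕0⊕1⊕1⊕1 = 0
Syndrome s8…s1 = 0001 → error at position 1.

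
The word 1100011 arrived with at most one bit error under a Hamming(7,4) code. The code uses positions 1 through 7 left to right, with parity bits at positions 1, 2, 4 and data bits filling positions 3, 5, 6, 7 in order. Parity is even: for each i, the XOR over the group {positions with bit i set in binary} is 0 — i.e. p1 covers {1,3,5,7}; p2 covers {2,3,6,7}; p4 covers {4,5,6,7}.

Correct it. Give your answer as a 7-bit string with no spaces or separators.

s1 (pos 1,3,5,7): 1⊕0⊕0⊕1 = 0
s2 (pos 2,3,6,7): 1⊕0⊕1⊕1 = 1
s4 (pos 4,5,6,7): 0⊕0⊕1⊕1 = 0
Syndrome s4…s1 = 010 → error at position 2.
Flip position 2: 1100011 → 1000011

1000011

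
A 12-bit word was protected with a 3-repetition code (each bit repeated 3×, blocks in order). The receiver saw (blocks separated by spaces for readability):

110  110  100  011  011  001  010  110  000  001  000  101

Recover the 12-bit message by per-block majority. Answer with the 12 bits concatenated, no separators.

110110010001

Block 1 (110): 2 ones → 1
Block 2 (110): 2 ones → 1
Block 3 (100): 1 one → 0
Block 4 (011): 2 ones → 1
Block 5 (011): 2 ones → 1
Block 6 (001): 1 one → 0
Block 7 (010): 1 one → 0
Block 8 (110): 2 ones → 1
Block 9 (000): 0 ones → 0
Block 10 (001): 1 one → 0
Block 11 (000): 0 ones → 0
Block 12 (101): 2 ones → 1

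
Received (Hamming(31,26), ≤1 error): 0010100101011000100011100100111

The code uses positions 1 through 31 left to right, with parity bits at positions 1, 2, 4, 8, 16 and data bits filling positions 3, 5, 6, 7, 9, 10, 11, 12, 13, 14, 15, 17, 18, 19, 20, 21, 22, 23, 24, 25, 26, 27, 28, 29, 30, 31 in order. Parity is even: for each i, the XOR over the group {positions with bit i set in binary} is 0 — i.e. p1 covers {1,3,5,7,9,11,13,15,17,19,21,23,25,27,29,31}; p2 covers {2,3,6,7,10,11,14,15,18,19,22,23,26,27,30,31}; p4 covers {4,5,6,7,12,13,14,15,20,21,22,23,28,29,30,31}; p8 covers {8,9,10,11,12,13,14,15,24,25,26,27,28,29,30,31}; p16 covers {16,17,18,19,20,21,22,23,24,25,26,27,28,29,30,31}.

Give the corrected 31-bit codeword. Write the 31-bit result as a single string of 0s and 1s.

0010110101011000100011100100111

s1 (pos 1,3,5,7,9,11,13,15,17,19,21,23,25,27,29,31): 0⊕1⊕1⊕0⊕0⊕0⊕1⊕0⊕1⊕0⊕1⊕1⊕0⊕0⊕1⊕1 = 0
s2 (pos 2,3,6,7,10,11,14,15,18,19,22,23,26,27,30,31): 0⊕1⊕0⊕0⊕1⊕0⊕0⊕0⊕0⊕0⊕1⊕1⊕1⊕0⊕1⊕1 = 1
s4 (pos 4,5,6,7,12,13,14,15,20,21,22,23,28,29,30,31): 0⊕1⊕0⊕0⊕1⊕1⊕0⊕0⊕0⊕1⊕1⊕1⊕0⊕1⊕1⊕1 = 1
s8 (pos 8,9,10,11,12,13,14,15,24,25,26,27,28,29,30,31): 1⊕0⊕1⊕0⊕1⊕1⊕0⊕0⊕0⊕0⊕1⊕0⊕0⊕1⊕1⊕1 = 0
s16 (pos 16,17,18,19,20,21,22,23,24,25,26,27,28,29,30,31): 0⊕1⊕0⊕0⊕0⊕1⊕1⊕1⊕0⊕0⊕1⊕0⊕0⊕1⊕1⊕1 = 0
Syndrome s16…s1 = 00110 → error at position 6.
Flip position 6: 0010100101011000100011100100111 → 0010110101011000100011100100111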